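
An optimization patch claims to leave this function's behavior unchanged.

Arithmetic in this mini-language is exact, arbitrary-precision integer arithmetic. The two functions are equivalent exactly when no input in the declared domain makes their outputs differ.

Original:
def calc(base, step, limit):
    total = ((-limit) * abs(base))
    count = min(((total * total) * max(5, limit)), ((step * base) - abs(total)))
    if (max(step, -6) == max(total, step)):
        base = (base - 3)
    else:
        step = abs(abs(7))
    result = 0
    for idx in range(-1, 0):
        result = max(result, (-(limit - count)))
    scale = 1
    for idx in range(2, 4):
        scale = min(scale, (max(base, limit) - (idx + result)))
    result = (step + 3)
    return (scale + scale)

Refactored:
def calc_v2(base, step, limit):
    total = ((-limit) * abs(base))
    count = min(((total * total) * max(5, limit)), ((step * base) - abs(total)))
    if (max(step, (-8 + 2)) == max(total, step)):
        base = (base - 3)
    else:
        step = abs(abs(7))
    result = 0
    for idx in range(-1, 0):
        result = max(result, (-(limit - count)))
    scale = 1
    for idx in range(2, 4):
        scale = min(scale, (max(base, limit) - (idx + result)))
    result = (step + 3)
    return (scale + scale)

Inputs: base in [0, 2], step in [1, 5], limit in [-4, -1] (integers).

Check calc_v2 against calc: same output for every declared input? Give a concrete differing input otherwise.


Behavior is preserved: although constant usage differs, plus arithmetic usage differs, the outputs never diverge.
As a probe, take base=0, step=4, limit=-3: calc runs total becomes 0; next count becomes 0; next (max(step, -6) == max(total, step)) evaluates to true; next base becomes -3; next result becomes 0; next at idx=-1:; next result becomes 3; next scale becomes 1; next at idx=2:; next scale becomes -8; next at idx=3:; next scale becomes -9; next result becomes 7; next final value -18; calc_v2 runs total becomes 0; next count becomes 0; next (max(step, (-8 + 2)) == max(total, step)) evaluates to true; next base becomes -3; next result becomes 0; next at idx=-1:; next result becomes 3; next scale becomes 1; next at idx=2:; next scale becomes -8; next at idx=3:; next scale becomes -9; next result becomes 7; next final value -18; both end at -18.
Sweeping the whole domain (60 inputs) finds no disagreement.
verdict: equivalent


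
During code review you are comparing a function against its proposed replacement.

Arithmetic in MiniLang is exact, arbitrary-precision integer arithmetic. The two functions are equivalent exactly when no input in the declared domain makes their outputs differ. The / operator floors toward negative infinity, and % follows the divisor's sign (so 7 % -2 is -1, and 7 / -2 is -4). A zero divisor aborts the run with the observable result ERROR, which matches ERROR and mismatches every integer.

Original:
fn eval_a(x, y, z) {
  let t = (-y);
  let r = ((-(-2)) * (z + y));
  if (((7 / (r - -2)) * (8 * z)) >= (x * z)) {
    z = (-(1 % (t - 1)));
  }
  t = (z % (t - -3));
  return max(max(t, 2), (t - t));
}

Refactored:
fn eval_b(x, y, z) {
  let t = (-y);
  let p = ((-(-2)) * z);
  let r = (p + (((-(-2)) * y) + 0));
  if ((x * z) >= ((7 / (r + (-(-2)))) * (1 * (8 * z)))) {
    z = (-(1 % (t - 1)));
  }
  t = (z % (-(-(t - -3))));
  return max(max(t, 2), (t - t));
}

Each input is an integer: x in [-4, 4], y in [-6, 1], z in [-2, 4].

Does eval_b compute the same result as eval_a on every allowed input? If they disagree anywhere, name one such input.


There is a counterexample at x=-4, y=-6, z=-2: 8 on one side, 7 on the other.
eval_a: t = 6; r = -16; (((7 / (r - -2)) * (8 * z)) >= (x * z)) -> true; z = -1; t = 8; return 8
eval_b: t = 6; p = -4; r = -16; ((x * z) >= ((7 / (r + (-(-2)))) * (1 * (8 * z)))) -> false; t = 7; return 7
verdict: not equivalent; witness: x=-4, y=-6, z=-2


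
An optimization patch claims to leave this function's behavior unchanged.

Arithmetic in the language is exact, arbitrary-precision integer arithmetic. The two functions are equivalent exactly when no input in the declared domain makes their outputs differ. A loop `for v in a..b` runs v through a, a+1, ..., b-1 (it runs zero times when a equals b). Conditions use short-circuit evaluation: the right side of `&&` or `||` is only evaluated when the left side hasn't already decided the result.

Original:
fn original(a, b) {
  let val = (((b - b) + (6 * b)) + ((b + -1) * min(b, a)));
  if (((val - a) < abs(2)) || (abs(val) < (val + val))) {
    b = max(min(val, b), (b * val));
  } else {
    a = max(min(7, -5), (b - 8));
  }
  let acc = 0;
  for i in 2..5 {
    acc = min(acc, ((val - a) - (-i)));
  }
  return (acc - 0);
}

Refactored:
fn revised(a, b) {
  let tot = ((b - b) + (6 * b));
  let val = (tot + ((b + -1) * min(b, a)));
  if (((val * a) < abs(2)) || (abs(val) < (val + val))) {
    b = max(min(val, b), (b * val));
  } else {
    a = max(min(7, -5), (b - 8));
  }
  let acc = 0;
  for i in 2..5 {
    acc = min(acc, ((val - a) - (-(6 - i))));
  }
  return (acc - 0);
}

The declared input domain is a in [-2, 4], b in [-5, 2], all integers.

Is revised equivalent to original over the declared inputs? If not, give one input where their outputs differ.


Run the pair on a=-2, b=-3.
original: val = -6; (((val - a) < abs(2)) || (abs(val) < (val + val))) -> true; b = 18; acc = 0; [i=2]; acc = -2; [i=3]; acc = -2; [i=4]; acc = -2; return -2
revised: tot = -18; val = -6; (((val * a) < abs(2)) || (abs(val) < (val + val))) -> false; a = -5; acc = 0; [i=2]; acc = 0; [i=3]; acc = 0; [i=4]; acc = 0; return 0
-2 against 0: the behavior changed.
verdict: not equivalent; witness: a=-2, b=-3


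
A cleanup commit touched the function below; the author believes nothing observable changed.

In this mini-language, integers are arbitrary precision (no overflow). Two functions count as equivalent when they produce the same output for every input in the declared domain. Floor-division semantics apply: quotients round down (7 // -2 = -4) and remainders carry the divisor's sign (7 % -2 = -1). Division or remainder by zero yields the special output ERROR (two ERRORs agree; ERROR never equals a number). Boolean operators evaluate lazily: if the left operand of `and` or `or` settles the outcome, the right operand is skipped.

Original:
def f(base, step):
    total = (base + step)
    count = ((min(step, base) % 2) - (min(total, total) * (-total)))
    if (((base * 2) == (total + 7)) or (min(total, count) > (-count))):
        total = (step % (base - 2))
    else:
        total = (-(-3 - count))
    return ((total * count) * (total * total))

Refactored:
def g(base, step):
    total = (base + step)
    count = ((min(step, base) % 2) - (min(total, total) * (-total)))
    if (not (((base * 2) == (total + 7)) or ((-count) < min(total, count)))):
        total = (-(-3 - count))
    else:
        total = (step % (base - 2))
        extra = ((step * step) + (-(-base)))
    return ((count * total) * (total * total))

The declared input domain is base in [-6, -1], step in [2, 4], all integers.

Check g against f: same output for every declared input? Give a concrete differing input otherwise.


The two versions differ — the changes include statement counts differ, plus boolean connective usage differs, plus local variable names differ, plus comparison usage differs, plus arithmetic usage differs.
As a probe, take base=-3, step=3: f runs total := 0 | count := 1 | (((base * 2) == (total + 7)) or (min(total, count) > (-count))): true | total := -2 | result -8; g runs total := 0 | count := 1 | (not (((base * 2) == (total + 7)) or ((-count) < min(total, count)))): false | total := -2 | extra := 6 | result -8; both end at -8.
Checked all 18 inputs in the declared domain: the outputs agree on every one.
verdict: equivalent


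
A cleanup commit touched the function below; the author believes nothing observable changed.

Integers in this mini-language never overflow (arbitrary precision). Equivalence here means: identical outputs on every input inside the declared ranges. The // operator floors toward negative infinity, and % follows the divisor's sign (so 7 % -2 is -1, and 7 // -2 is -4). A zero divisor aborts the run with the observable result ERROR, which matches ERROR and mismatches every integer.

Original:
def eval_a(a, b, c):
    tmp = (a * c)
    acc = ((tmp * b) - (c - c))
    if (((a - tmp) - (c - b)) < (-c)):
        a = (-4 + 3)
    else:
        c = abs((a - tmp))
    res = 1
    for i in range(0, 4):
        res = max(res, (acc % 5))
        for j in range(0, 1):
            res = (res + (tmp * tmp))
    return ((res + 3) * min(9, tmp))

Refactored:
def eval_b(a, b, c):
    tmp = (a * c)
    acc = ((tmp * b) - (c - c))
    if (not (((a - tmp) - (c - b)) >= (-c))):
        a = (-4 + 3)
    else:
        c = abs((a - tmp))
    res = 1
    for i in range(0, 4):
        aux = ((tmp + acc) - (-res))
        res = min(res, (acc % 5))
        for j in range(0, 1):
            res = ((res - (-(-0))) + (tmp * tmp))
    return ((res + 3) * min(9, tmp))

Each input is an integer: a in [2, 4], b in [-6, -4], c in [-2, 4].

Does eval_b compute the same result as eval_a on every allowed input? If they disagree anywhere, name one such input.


Consider the input a=2, b=-6, c=-2.
eval_a: tmp=-4, then acc=24, then (((a - tmp) - (c - b)) < (-c)) is false, then c=6, then res=1, then (i=0), then res=4, then (j=0), then res=20, then (i=1), then res=20, then (j=0), then res=36, then (i=2), then res=36, then (j=0), then res=52, then (i=3), then res=52, then (j=0), then res=68, then returns -284
eval_b: tmp=-4, then acc=24, then (not (((a - tmp) - (c - b)) >= (-c))) is false, then c=6, then res=1, then (i=0), then aux=21, then res=1, then (j=0), then res=17, then (i=1), then aux=37, then res=4, then (j=0), then res=20, then (i=2), then aux=40, then res=4, then (j=0), then res=20, then (i=3), then aux=40, then res=4, then (j=0), then res=20, then returns -92
-284 != -92, so the rewrite changes behavior.
verdict: not equivalent; witness: a=2, b=-6, c=-2


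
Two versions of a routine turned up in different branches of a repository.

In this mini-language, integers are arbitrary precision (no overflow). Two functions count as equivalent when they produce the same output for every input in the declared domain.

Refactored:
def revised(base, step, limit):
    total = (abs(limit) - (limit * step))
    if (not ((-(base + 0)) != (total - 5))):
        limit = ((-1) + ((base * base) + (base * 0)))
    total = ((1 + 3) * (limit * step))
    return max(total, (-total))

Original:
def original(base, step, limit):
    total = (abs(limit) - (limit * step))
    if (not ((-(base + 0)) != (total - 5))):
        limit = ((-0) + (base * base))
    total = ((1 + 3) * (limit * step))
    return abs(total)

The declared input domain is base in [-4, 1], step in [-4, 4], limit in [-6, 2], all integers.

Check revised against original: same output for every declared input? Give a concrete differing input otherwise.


Evaluate both at base=-4, step=2, limit=-3.
original: total := 9 | (not ((-(base + 0)) != (total - 5))): true | limit := 16 | total := 128 | result 128
revised: total := 9 | (not ((-(base + 0)) != (total - 5))): true | limit := 15 | total := 120 | result 120
128 and 120 differ, so these are not the same function on this domain.
verdict: not equivalent; witness: base=-4, step=2, limit=-3


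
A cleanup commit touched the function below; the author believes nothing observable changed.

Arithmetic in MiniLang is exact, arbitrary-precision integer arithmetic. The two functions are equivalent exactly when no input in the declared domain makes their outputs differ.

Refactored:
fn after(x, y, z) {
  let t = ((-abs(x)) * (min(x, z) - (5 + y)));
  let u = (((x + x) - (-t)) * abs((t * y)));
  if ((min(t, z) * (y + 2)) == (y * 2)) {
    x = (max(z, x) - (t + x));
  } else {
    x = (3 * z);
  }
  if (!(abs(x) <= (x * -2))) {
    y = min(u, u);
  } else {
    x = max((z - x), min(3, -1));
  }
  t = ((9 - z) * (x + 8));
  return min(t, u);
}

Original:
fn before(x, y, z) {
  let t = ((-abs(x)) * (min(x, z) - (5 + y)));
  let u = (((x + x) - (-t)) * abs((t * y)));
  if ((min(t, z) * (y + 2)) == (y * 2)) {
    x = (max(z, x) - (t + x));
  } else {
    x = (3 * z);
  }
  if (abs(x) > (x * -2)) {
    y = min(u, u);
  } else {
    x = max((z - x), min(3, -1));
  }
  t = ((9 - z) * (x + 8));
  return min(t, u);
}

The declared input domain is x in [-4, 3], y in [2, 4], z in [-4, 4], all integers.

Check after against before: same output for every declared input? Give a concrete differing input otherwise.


Equivalent — the differences include comparison usage differs, and boolean connective usage differs, yet no declared input distinguishes the two.
As a probe, take x=0, y=4, z=-1: before runs t := 0 | u := 0 | ((min(t, z) * (y + 2)) == (y * 2)): false | x := -3 | (abs(x) > (x * -2)): false | x := 2 | t := 100 | result 0; after runs t := 0 | u := 0 | ((min(t, z) * (y + 2)) == (y * 2)): false | x := -3 | (!(abs(x) <= (x * -2))): false | x := 2 | t := 100 | result 0; both end at 0.
An exhaustive pass over the 216 declared inputs shows identical outputs.
verdict: equivalent


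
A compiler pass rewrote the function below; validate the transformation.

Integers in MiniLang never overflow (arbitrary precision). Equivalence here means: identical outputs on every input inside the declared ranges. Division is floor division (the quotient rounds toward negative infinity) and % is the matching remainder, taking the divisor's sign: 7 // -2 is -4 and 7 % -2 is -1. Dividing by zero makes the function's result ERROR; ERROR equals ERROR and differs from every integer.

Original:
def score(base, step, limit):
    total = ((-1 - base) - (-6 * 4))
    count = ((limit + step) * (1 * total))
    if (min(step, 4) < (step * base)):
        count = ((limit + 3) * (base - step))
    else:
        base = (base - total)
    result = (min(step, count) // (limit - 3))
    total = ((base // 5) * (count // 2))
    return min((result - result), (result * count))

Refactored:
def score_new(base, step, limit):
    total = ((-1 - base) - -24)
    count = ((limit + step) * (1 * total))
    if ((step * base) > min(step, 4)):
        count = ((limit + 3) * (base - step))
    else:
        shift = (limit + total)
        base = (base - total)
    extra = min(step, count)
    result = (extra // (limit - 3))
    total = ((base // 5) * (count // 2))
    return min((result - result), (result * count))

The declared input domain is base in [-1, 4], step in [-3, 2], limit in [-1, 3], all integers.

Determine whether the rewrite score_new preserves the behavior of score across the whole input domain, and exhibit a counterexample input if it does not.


Reading the diff, among the changes: local variable names differ; arithmetic usage differs; comparison usage differs; statement counts differ; constant usage differs.
Spot check at base=4, step=0, limit=3 — score: total := 19 | count := 57 | (min(step, 4) < (step * base)): false | base := -15 | divide-by-zero, output ERROR. score_new: total := 19 | count := 57 | ((step * base) > min(step, 4)): false | shift := 22 | base := -15 | extra := 0 | divide-by-zero, output ERROR. Both give ERROR.
An exhaustive pass over the 180 declared inputs shows identical outputs.
verdict: equivalent


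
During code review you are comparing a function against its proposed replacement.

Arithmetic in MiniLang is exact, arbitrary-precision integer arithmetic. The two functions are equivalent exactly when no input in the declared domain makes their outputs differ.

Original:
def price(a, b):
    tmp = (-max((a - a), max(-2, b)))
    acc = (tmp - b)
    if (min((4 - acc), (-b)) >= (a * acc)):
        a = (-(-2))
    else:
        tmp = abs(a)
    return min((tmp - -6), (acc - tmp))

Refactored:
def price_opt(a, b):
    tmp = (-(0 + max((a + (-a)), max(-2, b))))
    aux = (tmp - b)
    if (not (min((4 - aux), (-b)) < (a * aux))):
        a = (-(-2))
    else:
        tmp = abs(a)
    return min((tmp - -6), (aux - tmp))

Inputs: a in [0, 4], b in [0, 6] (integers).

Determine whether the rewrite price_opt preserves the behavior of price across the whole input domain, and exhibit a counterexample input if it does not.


Reading the diff, among the changes: comparison usage differs, local variable names differ, arithmetic usage differs, boolean connective usage differs, constant usage differs.
As a probe, take a=0, b=1: price runs tmp becomes -1; next acc becomes -2; next (min((4 - acc), (-b)) >= (a * acc)) evaluates to false; next tmp becomes 0; next final value -2; price_opt runs tmp becomes -1; next aux becomes -2; next (not (min((4 - aux), (-b)) < (a * aux))) evaluates to false; next tmp becomes 0; next final value -2; both end at -2.
Across all 35 domain points the two functions coincide.
verdict: equivalent


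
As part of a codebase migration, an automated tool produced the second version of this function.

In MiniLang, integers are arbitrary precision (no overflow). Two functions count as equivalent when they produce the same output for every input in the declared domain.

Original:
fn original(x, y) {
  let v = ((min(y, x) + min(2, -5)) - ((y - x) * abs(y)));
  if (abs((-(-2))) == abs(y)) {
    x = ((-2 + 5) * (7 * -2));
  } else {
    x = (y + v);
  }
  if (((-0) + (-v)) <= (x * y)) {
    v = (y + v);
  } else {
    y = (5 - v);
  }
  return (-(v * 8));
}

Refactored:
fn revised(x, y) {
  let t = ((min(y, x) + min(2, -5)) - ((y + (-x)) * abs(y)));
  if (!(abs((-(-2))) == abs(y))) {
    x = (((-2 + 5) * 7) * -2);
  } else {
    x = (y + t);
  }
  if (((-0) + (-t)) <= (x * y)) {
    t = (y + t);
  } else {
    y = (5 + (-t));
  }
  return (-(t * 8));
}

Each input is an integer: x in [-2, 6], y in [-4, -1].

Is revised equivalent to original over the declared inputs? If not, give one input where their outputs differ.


Evaluate both at x=0, y=-4.
original: v becomes 7; next (abs((-(-2))) == abs(y)) evaluates to false; next x becomes 3; next (((-0) + (-v)) <= (x * y)) evaluates to false; next y becomes -2; next final value -56
revised: t becomes 7; next (!(abs((-(-2))) == abs(y))) evaluates to true; next x becomes -42; next (((-0) + (-t)) <= (x * y)) evaluates to true; next t becomes 3; next final value -24
-56 != -24, so the rewrite changes behavior.
verdict: not equivalent; witness: x=0, y=-4


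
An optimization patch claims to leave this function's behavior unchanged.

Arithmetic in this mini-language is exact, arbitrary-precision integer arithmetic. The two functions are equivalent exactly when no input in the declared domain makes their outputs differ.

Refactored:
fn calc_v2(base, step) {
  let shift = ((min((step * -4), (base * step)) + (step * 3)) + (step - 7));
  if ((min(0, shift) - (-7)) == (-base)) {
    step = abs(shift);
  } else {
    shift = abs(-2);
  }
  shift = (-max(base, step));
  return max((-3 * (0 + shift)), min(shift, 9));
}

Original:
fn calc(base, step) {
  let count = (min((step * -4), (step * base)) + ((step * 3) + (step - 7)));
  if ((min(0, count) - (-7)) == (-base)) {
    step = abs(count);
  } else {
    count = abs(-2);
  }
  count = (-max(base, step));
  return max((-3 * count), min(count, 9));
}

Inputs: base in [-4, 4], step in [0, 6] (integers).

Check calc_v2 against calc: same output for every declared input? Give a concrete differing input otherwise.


Reading the diff, among the changes: local variable names differ, plus constant usage differs, plus arithmetic usage differs.
Spot check at base=-4, step=5 — calc: count = -7; ((min(0, count) - (-7)) == (-base)) -> false; count = 2; count = -5; return 15. calc_v2: shift = -7; ((min(0, shift) - (-7)) == (-base)) -> false; shift = 2; shift = -5; return 15. Both give 15.
Checked all 63 inputs in the declared domain: the outputs agree on every one.
verdict: equivalent


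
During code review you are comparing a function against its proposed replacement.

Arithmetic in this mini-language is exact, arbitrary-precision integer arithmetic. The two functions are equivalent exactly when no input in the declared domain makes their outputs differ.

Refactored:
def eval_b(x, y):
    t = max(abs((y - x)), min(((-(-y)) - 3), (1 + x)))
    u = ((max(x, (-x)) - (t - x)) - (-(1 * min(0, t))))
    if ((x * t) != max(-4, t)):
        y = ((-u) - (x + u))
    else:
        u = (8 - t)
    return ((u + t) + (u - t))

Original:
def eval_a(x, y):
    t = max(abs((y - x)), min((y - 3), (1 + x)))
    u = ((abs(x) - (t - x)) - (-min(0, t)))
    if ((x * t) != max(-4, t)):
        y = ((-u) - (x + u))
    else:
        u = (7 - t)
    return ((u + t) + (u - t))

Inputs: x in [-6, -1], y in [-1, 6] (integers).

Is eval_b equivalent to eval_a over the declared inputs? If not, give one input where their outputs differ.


At x=-1, y=-1: eval_a gives 14, eval_b gives 16.
verdict: not equivalent; witness: x=-1, y=-1


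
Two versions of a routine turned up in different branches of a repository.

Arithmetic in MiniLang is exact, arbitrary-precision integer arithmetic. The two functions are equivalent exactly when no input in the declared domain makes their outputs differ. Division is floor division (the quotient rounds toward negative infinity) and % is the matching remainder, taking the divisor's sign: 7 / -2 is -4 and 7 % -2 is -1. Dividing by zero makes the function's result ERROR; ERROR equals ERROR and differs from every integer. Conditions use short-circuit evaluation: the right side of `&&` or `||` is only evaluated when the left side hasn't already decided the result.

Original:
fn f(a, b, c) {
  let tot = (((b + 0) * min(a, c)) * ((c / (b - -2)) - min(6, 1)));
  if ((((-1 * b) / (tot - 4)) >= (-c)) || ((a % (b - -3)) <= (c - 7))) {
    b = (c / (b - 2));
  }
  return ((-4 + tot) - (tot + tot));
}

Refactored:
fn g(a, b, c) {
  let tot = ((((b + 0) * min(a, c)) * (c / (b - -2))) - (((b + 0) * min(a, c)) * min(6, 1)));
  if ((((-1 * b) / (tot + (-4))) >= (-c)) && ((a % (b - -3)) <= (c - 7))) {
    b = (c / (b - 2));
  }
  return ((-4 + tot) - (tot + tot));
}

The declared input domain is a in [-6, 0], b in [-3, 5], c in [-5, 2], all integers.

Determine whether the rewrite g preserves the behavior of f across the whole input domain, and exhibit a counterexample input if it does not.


Try a=-6, b=-3, c=-5.
f: tot = 72; division by zero -> ERROR
g: tot = 72; ((((-1 * b) / (tot + (-4))) >= (-c)) && ((a % (b - -3)) <= (c - 7))) -> false; return -76
ERROR != -76, so the rewrite changes behavior.
verdict: not equivalent; witness: a=-6, b=-3, c=-5


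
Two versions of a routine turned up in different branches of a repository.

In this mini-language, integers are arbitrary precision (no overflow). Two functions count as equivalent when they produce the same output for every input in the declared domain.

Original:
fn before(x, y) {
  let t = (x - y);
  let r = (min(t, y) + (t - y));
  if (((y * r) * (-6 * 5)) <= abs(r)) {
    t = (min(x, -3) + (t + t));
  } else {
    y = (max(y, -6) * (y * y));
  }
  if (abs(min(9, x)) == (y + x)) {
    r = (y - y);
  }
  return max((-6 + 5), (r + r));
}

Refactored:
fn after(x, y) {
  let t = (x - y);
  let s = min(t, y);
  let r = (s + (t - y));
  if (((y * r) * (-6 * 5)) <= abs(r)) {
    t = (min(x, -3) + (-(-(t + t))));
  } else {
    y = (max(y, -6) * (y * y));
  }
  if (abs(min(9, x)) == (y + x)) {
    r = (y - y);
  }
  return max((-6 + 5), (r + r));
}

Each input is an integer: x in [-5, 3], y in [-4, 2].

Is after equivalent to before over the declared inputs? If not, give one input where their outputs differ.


The two are interchangeable: local variable names differ; statement counts differ, and every declared input agrees.
One worked example (x=-4, y=2) — before: t becomes -6; next r becomes -14; next (((y * r) * (-6 * 5)) <= abs(r)) evaluates to false; next y becomes 8; next (abs(min(9, x)) == (y + x)) evaluates to true; next r becomes 0; next final value 0; after: t becomes -6; next s becomes -6; next r becomes -14; next (((y * r) * (-6 * 5)) <= abs(r)) evaluates to false; next y becomes 8; next (abs(min(9, x)) == (y + x)) evaluates to true; next r becomes 0; next final value 0; agreement on 0.
An exhaustive pass over the 63 declared inputs shows identical outputs.
verdict: equivalent


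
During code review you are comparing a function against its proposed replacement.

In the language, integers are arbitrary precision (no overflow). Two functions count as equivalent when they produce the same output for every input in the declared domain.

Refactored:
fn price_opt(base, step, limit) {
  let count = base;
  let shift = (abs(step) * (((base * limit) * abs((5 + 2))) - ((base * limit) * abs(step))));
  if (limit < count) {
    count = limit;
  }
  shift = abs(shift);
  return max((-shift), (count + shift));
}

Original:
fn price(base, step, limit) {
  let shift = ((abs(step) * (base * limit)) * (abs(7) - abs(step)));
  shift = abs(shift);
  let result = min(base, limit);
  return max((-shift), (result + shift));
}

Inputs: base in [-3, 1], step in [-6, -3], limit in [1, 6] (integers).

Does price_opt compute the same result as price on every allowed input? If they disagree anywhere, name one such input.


Although arithmetic usage differs; and constant usage differs; and statement counts differ; and branching structure differs; and local variable names differ; and min/max/abs usage differs; and comparison usage differs, 120/120 inputs agree.
verdict: equivalent


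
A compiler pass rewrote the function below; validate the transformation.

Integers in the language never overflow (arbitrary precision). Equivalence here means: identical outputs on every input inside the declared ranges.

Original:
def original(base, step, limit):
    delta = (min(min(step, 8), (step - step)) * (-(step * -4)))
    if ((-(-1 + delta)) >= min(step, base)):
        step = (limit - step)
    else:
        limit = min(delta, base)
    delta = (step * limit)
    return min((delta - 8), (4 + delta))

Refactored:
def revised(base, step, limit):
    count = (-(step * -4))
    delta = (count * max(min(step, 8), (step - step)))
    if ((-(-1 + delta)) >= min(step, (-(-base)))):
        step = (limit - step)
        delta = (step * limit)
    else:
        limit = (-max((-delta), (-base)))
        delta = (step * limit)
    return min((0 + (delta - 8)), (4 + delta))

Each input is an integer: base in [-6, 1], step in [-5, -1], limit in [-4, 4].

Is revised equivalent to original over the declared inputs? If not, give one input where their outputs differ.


Take base=-6, step=-5, limit=-4.
original: delta := 100 | ((-(-1 + delta)) >= min(step, base)): false | limit := -6 | delta := 30 | result 22
revised: count := -20 | delta := 0 | ((-(-1 + delta)) >= min(step, (-(-base)))): true | step := 1 | delta := -4 | result -12
22 != -12, so the rewrite changes behavior.
verdict: not equivalent; witness: base=-6, step=-5, limit=-4


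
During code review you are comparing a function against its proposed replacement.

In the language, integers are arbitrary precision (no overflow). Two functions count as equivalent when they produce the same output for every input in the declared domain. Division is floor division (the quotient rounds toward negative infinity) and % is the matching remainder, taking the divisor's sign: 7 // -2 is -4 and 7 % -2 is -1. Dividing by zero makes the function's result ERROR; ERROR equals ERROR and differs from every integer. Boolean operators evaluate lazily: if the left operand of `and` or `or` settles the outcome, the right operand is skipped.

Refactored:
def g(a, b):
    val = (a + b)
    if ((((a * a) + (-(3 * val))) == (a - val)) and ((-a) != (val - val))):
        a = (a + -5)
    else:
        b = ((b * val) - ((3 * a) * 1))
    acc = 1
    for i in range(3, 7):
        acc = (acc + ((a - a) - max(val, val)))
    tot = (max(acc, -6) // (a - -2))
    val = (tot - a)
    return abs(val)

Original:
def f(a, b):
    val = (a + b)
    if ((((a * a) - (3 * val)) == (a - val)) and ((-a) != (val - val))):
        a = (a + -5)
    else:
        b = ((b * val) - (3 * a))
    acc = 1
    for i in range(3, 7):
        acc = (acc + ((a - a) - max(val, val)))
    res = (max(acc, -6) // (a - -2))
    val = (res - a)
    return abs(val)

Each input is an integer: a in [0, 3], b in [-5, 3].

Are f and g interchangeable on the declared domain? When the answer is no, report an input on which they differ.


Differences: constant usage differs, local variable names differ, arithmetic usage differs — yet all 36 inputs agree.
verdict: equivalent


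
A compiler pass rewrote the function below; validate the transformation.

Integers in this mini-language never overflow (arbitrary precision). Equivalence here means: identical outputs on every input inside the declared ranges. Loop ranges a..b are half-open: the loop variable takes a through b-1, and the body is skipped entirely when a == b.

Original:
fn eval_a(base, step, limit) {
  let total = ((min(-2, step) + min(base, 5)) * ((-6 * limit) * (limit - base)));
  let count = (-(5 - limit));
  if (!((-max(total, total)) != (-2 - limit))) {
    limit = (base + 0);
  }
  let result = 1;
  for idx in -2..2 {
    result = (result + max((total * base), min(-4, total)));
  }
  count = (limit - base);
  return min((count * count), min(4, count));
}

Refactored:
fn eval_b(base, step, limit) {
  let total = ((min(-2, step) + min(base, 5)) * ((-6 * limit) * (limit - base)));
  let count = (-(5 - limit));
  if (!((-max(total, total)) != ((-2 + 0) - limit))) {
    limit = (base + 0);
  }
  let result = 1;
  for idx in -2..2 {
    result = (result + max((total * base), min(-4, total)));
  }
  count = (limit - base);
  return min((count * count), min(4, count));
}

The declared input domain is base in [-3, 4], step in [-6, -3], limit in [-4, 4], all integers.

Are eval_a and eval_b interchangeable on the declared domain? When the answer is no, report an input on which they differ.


The two versions differ — the changes include constant usage differs, plus arithmetic usage differs.
One worked example (base=1, step=-6, limit=1) — eval_a: total=0, then count=-4, then (!((-max(total, total)) != (-2 - limit))) is false, then result=1, then (idx=-2), then result=1, then (idx=-1), then result=1, then (idx=0), then result=1, then (idx=1), then result=1, then count=0, then returns 0; eval_b: total=0, then count=-4, then (!((-max(total, total)) != ((-2 + 0) - limit))) is false, then result=1, then (idx=-2), then result=1, then (idx=-1), then result=1, then (idx=0), then result=1, then (idx=1), then result=1, then count=0, then returns 0; agreement on 0.
Checked all 288 inputs in the declared domain: the outputs agree on every one.
verdict: equivalent


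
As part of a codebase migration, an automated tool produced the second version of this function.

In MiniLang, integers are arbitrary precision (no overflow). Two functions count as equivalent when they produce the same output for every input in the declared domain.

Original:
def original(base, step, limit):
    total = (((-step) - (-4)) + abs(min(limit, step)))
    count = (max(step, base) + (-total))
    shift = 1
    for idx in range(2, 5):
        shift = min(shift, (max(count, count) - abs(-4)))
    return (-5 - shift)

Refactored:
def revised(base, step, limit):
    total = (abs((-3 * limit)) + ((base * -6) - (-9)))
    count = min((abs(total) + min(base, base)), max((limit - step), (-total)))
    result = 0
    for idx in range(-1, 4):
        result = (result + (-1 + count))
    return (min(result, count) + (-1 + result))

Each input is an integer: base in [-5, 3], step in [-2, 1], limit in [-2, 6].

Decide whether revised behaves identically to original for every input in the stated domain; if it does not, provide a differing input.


At base=-5, step=-2, limit=-2: original gives 9, revised gives -11.
verdict: not equivalent; witness: base=-5, step=-2, limit=-2


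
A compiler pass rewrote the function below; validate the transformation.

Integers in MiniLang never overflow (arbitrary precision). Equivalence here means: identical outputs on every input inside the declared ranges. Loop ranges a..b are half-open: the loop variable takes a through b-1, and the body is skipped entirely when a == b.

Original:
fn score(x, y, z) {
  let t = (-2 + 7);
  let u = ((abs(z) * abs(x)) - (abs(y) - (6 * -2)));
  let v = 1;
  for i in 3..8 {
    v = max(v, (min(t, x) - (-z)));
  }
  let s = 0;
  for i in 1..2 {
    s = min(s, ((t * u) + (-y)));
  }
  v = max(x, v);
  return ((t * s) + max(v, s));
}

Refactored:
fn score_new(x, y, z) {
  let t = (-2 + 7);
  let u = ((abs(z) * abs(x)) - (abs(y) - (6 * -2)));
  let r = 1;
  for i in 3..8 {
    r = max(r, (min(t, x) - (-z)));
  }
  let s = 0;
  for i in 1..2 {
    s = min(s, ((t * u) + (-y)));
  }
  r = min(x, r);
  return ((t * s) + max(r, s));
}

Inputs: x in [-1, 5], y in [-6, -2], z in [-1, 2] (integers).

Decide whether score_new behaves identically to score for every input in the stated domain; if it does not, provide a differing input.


At x=-1, y=-6, z=-1: score gives -394, score_new gives -396.
verdict: not equivalent; witness: x=-1, y=-6, z=-1


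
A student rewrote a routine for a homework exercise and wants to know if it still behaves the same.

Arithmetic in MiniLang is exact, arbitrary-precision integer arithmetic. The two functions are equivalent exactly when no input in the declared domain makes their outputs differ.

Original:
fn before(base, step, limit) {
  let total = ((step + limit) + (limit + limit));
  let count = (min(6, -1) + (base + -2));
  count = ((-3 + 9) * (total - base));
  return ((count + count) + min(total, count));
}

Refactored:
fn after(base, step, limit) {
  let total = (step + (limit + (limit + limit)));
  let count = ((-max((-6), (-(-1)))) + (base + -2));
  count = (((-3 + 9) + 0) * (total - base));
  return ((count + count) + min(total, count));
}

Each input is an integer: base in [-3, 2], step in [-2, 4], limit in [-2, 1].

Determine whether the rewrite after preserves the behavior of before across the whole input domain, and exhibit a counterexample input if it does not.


Comparing the listings, the differences include: min/max/abs usage differs, and arithmetic usage differs, and constant usage differs.
Tracing base=-2, step=1, limit=1: before: total := 4 | count := -5 | count := 36 | result 76 | after: total := 4 | count := -5 | count := 36 | result 76 — matching result 76.
Sweeping the whole domain (168 inputs) finds no disagreement.
verdict: equivalent


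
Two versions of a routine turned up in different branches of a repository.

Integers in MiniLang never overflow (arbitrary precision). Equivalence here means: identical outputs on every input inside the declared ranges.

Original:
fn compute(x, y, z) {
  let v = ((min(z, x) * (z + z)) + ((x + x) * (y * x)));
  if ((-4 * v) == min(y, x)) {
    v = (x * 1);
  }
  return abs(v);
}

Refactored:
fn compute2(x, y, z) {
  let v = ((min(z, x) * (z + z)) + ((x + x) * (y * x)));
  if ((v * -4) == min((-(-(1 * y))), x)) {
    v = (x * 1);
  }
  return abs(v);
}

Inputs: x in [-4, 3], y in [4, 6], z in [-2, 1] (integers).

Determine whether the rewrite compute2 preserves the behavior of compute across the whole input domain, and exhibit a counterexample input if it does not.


The two are interchangeable: constant usage differs; arithmetic usage differs, and every declared input agrees.
Tracing x=-3, y=6, z=1: compute: v becomes 102; next ((-4 * v) == min(y, x)) evaluates to false; next final value 102 | compute2: v becomes 102; next ((v * -4) == min((-(-(1 * y))), x)) evaluates to false; next final value 102 — matching result 102.
Every one of the 96 inputs gives matching results.
verdict: equivalent


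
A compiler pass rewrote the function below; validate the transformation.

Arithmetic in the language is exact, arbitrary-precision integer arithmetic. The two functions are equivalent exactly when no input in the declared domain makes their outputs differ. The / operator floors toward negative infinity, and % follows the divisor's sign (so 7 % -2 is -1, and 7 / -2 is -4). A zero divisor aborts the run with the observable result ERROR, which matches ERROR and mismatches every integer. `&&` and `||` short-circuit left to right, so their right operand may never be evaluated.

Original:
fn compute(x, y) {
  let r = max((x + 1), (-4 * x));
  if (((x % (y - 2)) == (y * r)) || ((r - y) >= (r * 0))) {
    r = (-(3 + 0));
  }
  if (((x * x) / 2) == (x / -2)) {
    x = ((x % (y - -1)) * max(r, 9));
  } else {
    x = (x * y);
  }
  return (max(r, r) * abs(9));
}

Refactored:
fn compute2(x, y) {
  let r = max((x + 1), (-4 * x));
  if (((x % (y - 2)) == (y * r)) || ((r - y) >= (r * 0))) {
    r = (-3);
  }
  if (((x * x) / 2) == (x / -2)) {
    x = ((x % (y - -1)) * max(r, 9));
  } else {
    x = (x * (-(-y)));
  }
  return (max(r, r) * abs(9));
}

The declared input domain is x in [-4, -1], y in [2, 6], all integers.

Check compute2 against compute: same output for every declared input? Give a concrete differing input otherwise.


This is a faithful refactor — constant usage differs; also arithmetic usage differs, but the computed results match everywhere.
As a probe, take x=-1, y=4: compute runs r := 4 | (((x % (y - 2)) == (y * r)) || ((r - y) >= (r * 0))): true | r := -3 | (((x * x) / 2) == (x / -2)): true | x := 36 | result -27; compute2 runs r := 4 | (((x % (y - 2)) == (y * r)) || ((r - y) >= (r * 0))): true | r := -3 | (((x * x) / 2) == (x / -2)): true | x := 36 | result -27; both end at -27.
Every one of the 20 inputs gives matching results.
verdict: equivalent


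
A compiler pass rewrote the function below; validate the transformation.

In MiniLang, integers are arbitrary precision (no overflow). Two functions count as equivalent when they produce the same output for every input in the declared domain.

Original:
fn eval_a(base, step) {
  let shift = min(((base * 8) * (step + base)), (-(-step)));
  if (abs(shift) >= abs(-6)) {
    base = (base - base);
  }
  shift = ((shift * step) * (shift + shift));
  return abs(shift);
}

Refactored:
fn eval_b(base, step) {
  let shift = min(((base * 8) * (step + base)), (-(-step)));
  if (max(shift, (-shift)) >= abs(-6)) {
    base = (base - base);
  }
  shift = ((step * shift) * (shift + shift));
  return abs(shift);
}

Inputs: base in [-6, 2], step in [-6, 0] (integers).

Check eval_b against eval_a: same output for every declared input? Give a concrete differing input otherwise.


This is a faithful refactor — min/max/abs usage differs, but the computed results match everywhere.
As a probe, take base=2, step=-1: eval_a runs shift = -1; (abs(shift) >= abs(-6)) -> false; shift = -2; return 2; eval_b runs shift = -1; (max(shift, (-shift)) >= abs(-6)) -> false; shift = -2; return 2; both end at 2.
Every one of the 63 inputs gives matching results.
verdict: equivalent


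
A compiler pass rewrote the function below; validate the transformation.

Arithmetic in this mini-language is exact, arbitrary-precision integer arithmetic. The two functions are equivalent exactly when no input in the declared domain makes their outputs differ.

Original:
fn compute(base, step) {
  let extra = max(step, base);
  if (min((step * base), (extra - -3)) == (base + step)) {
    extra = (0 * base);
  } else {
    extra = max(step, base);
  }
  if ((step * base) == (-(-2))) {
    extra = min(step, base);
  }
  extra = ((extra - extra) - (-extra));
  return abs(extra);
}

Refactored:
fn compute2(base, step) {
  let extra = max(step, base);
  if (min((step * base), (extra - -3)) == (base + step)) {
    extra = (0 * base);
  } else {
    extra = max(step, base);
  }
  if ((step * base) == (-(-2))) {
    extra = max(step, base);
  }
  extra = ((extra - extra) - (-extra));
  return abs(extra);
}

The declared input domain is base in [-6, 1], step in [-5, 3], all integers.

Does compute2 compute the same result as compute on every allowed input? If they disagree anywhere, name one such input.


There is a counterexample at base=-2, step=-1: 2 on one side, 1 on the other.
compute: extra=-1, then (min((step * base), (extra - -3)) == (base + step)) is false, then extra=-1, then ((step * base) == (-(-2))) is true, then extra=-2, then extra=-2, then returns 2
compute2: extra=-1, then (min((step * base), (extra - -3)) == (base + step)) is false, then extra=-1, then ((step * base) == (-(-2))) is true, then extra=-1, then extra=-1, then returns 1
verdict: not equivalent; witness: base=-2, step=-1
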